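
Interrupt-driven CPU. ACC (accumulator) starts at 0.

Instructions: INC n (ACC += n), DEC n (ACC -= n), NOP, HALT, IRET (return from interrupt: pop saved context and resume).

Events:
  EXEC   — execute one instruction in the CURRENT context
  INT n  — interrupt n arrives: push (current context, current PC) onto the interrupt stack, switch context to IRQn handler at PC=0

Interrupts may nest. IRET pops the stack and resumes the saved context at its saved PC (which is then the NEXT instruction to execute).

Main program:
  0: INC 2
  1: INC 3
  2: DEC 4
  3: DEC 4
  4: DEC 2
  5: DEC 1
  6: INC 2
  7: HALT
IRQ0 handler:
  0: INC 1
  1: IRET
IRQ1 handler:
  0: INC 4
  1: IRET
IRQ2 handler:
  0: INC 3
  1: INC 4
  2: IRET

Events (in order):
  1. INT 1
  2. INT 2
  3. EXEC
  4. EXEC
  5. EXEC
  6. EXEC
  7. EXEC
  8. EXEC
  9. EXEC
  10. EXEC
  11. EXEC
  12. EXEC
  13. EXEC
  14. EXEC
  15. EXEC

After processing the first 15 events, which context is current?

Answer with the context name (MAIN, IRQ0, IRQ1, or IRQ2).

Answer: MAIN

Derivation:
Event 1 (INT 1): INT 1 arrives: push (MAIN, PC=0), enter IRQ1 at PC=0 (depth now 1)
Event 2 (INT 2): INT 2 arrives: push (IRQ1, PC=0), enter IRQ2 at PC=0 (depth now 2)
Event 3 (EXEC): [IRQ2] PC=0: INC 3 -> ACC=3
Event 4 (EXEC): [IRQ2] PC=1: INC 4 -> ACC=7
Event 5 (EXEC): [IRQ2] PC=2: IRET -> resume IRQ1 at PC=0 (depth now 1)
Event 6 (EXEC): [IRQ1] PC=0: INC 4 -> ACC=11
Event 7 (EXEC): [IRQ1] PC=1: IRET -> resume MAIN at PC=0 (depth now 0)
Event 8 (EXEC): [MAIN] PC=0: INC 2 -> ACC=13
Event 9 (EXEC): [MAIN] PC=1: INC 3 -> ACC=16
Event 10 (EXEC): [MAIN] PC=2: DEC 4 -> ACC=12
Event 11 (EXEC): [MAIN] PC=3: DEC 4 -> ACC=8
Event 12 (EXEC): [MAIN] PC=4: DEC 2 -> ACC=6
Event 13 (EXEC): [MAIN] PC=5: DEC 1 -> ACC=5
Event 14 (EXEC): [MAIN] PC=6: INC 2 -> ACC=7
Event 15 (EXEC): [MAIN] PC=7: HALT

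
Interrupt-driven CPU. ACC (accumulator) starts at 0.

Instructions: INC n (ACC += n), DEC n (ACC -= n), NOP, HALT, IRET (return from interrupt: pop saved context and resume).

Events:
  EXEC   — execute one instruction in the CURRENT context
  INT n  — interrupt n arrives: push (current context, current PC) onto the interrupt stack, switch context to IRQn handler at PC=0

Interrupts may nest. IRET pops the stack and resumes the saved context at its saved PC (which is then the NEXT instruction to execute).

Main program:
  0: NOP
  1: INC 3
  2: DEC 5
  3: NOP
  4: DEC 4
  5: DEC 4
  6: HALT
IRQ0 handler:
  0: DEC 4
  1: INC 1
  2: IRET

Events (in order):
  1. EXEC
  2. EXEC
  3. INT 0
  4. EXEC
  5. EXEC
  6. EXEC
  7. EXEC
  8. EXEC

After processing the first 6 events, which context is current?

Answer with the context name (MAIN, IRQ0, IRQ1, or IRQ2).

Answer: MAIN

Derivation:
Event 1 (EXEC): [MAIN] PC=0: NOP
Event 2 (EXEC): [MAIN] PC=1: INC 3 -> ACC=3
Event 3 (INT 0): INT 0 arrives: push (MAIN, PC=2), enter IRQ0 at PC=0 (depth now 1)
Event 4 (EXEC): [IRQ0] PC=0: DEC 4 -> ACC=-1
Event 5 (EXEC): [IRQ0] PC=1: INC 1 -> ACC=0
Event 6 (EXEC): [IRQ0] PC=2: IRET -> resume MAIN at PC=2 (depth now 0)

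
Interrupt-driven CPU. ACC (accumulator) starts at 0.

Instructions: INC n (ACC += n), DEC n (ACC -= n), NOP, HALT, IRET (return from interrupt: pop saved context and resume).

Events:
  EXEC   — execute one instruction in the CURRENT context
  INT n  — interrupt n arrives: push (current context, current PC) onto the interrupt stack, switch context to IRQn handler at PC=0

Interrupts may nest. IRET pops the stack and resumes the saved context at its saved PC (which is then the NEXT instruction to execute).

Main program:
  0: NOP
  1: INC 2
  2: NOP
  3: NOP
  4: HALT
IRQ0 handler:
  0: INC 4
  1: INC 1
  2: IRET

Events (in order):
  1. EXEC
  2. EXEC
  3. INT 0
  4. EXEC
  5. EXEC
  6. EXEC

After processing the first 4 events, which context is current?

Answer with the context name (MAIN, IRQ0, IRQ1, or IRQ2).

Answer: IRQ0

Derivation:
Event 1 (EXEC): [MAIN] PC=0: NOP
Event 2 (EXEC): [MAIN] PC=1: INC 2 -> ACC=2
Event 3 (INT 0): INT 0 arrives: push (MAIN, PC=2), enter IRQ0 at PC=0 (depth now 1)
Event 4 (EXEC): [IRQ0] PC=0: INC 4 -> ACC=6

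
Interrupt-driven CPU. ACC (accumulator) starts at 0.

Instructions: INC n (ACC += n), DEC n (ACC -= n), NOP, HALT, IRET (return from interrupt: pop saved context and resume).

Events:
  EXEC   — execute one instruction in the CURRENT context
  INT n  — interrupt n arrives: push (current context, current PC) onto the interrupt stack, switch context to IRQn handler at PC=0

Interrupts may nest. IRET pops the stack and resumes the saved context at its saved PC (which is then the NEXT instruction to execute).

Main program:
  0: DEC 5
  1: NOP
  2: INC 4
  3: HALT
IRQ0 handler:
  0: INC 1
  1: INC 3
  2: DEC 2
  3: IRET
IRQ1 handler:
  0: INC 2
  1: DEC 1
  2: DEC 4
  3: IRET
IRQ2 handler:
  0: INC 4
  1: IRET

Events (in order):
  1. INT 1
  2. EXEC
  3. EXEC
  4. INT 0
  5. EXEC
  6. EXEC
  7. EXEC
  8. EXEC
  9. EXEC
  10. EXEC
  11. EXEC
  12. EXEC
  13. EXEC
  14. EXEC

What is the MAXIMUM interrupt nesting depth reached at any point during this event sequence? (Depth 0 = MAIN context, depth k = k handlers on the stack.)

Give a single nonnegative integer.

Answer: 2

Derivation:
Event 1 (INT 1): INT 1 arrives: push (MAIN, PC=0), enter IRQ1 at PC=0 (depth now 1) [depth=1]
Event 2 (EXEC): [IRQ1] PC=0: INC 2 -> ACC=2 [depth=1]
Event 3 (EXEC): [IRQ1] PC=1: DEC 1 -> ACC=1 [depth=1]
Event 4 (INT 0): INT 0 arrives: push (IRQ1, PC=2), enter IRQ0 at PC=0 (depth now 2) [depth=2]
Event 5 (EXEC): [IRQ0] PC=0: INC 1 -> ACC=2 [depth=2]
Event 6 (EXEC): [IRQ0] PC=1: INC 3 -> ACC=5 [depth=2]
Event 7 (EXEC): [IRQ0] PC=2: DEC 2 -> ACC=3 [depth=2]
Event 8 (EXEC): [IRQ0] PC=3: IRET -> resume IRQ1 at PC=2 (depth now 1) [depth=1]
Event 9 (EXEC): [IRQ1] PC=2: DEC 4 -> ACC=-1 [depth=1]
Event 10 (EXEC): [IRQ1] PC=3: IRET -> resume MAIN at PC=0 (depth now 0) [depth=0]
Event 11 (EXEC): [MAIN] PC=0: DEC 5 -> ACC=-6 [depth=0]
Event 12 (EXEC): [MAIN] PC=1: NOP [depth=0]
Event 13 (EXEC): [MAIN] PC=2: INC 4 -> ACC=-2 [depth=0]
Event 14 (EXEC): [MAIN] PC=3: HALT [depth=0]
Max depth observed: 2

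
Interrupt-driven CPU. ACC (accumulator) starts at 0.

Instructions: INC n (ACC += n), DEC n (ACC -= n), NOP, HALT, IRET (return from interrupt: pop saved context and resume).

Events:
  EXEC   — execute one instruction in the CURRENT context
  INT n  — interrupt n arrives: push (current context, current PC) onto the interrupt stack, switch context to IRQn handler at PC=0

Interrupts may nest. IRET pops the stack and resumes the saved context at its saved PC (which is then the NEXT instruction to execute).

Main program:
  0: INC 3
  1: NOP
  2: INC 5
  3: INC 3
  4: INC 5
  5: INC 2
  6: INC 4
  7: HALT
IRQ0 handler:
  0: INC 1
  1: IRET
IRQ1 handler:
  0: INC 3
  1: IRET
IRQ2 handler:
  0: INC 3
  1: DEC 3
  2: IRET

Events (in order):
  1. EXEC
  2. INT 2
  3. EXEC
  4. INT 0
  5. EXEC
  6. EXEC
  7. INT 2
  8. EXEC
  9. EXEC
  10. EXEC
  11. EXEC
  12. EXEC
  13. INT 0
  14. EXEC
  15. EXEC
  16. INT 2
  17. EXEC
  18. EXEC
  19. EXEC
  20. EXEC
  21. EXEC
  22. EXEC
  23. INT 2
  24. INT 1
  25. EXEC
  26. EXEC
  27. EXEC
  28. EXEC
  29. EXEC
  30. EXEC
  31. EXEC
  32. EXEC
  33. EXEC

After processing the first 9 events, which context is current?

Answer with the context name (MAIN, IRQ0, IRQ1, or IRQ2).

Event 1 (EXEC): [MAIN] PC=0: INC 3 -> ACC=3
Event 2 (INT 2): INT 2 arrives: push (MAIN, PC=1), enter IRQ2 at PC=0 (depth now 1)
Event 3 (EXEC): [IRQ2] PC=0: INC 3 -> ACC=6
Event 4 (INT 0): INT 0 arrives: push (IRQ2, PC=1), enter IRQ0 at PC=0 (depth now 2)
Event 5 (EXEC): [IRQ0] PC=0: INC 1 -> ACC=7
Event 6 (EXEC): [IRQ0] PC=1: IRET -> resume IRQ2 at PC=1 (depth now 1)
Event 7 (INT 2): INT 2 arrives: push (IRQ2, PC=1), enter IRQ2 at PC=0 (depth now 2)
Event 8 (EXEC): [IRQ2] PC=0: INC 3 -> ACC=10
Event 9 (EXEC): [IRQ2] PC=1: DEC 3 -> ACC=7

Answer: IRQ2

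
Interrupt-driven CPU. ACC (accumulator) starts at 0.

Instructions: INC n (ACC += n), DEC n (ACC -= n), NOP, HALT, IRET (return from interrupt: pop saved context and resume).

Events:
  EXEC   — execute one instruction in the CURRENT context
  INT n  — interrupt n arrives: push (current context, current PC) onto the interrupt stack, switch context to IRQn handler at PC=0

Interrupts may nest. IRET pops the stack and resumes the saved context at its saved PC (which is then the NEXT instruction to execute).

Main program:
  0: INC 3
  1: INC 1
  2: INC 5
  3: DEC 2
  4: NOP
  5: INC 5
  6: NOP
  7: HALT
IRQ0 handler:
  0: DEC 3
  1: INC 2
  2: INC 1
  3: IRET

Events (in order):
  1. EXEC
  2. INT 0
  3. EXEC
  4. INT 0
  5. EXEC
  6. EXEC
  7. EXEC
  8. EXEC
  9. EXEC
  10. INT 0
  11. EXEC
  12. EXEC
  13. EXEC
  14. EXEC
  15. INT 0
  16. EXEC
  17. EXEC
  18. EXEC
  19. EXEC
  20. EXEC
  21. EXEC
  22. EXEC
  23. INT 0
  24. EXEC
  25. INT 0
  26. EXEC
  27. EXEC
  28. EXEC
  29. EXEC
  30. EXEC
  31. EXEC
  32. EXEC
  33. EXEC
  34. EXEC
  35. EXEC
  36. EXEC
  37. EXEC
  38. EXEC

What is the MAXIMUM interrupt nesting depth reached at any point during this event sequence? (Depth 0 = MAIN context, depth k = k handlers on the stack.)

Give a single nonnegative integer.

Answer: 2

Derivation:
Event 1 (EXEC): [MAIN] PC=0: INC 3 -> ACC=3 [depth=0]
Event 2 (INT 0): INT 0 arrives: push (MAIN, PC=1), enter IRQ0 at PC=0 (depth now 1) [depth=1]
Event 3 (EXEC): [IRQ0] PC=0: DEC 3 -> ACC=0 [depth=1]
Event 4 (INT 0): INT 0 arrives: push (IRQ0, PC=1), enter IRQ0 at PC=0 (depth now 2) [depth=2]
Event 5 (EXEC): [IRQ0] PC=0: DEC 3 -> ACC=-3 [depth=2]
Event 6 (EXEC): [IRQ0] PC=1: INC 2 -> ACC=-1 [depth=2]
Event 7 (EXEC): [IRQ0] PC=2: INC 1 -> ACC=0 [depth=2]
Event 8 (EXEC): [IRQ0] PC=3: IRET -> resume IRQ0 at PC=1 (depth now 1) [depth=1]
Event 9 (EXEC): [IRQ0] PC=1: INC 2 -> ACC=2 [depth=1]
Event 10 (INT 0): INT 0 arrives: push (IRQ0, PC=2), enter IRQ0 at PC=0 (depth now 2) [depth=2]
Event 11 (EXEC): [IRQ0] PC=0: DEC 3 -> ACC=-1 [depth=2]
Event 12 (EXEC): [IRQ0] PC=1: INC 2 -> ACC=1 [depth=2]
Event 13 (EXEC): [IRQ0] PC=2: INC 1 -> ACC=2 [depth=2]
Event 14 (EXEC): [IRQ0] PC=3: IRET -> resume IRQ0 at PC=2 (depth now 1) [depth=1]
Event 15 (INT 0): INT 0 arrives: push (IRQ0, PC=2), enter IRQ0 at PC=0 (depth now 2) [depth=2]
Event 16 (EXEC): [IRQ0] PC=0: DEC 3 -> ACC=-1 [depth=2]
Event 17 (EXEC): [IRQ0] PC=1: INC 2 -> ACC=1 [depth=2]
Event 18 (EXEC): [IRQ0] PC=2: INC 1 -> ACC=2 [depth=2]
Event 19 (EXEC): [IRQ0] PC=3: IRET -> resume IRQ0 at PC=2 (depth now 1) [depth=1]
Event 20 (EXEC): [IRQ0] PC=2: INC 1 -> ACC=3 [depth=1]
Event 21 (EXEC): [IRQ0] PC=3: IRET -> resume MAIN at PC=1 (depth now 0) [depth=0]
Event 22 (EXEC): [MAIN] PC=1: INC 1 -> ACC=4 [depth=0]
Event 23 (INT 0): INT 0 arrives: push (MAIN, PC=2), enter IRQ0 at PC=0 (depth now 1) [depth=1]
Event 24 (EXEC): [IRQ0] PC=0: DEC 3 -> ACC=1 [depth=1]
Event 25 (INT 0): INT 0 arrives: push (IRQ0, PC=1), enter IRQ0 at PC=0 (depth now 2) [depth=2]
Event 26 (EXEC): [IRQ0] PC=0: DEC 3 -> ACC=-2 [depth=2]
Event 27 (EXEC): [IRQ0] PC=1: INC 2 -> ACC=0 [depth=2]
Event 28 (EXEC): [IRQ0] PC=2: INC 1 -> ACC=1 [depth=2]
Event 29 (EXEC): [IRQ0] PC=3: IRET -> resume IRQ0 at PC=1 (depth now 1) [depth=1]
Event 30 (EXEC): [IRQ0] PC=1: INC 2 -> ACC=3 [depth=1]
Event 31 (EXEC): [IRQ0] PC=2: INC 1 -> ACC=4 [depth=1]
Event 32 (EXEC): [IRQ0] PC=3: IRET -> resume MAIN at PC=2 (depth now 0) [depth=0]
Event 33 (EXEC): [MAIN] PC=2: INC 5 -> ACC=9 [depth=0]
Event 34 (EXEC): [MAIN] PC=3: DEC 2 -> ACC=7 [depth=0]
Event 35 (EXEC): [MAIN] PC=4: NOP [depth=0]
Event 36 (EXEC): [MAIN] PC=5: INC 5 -> ACC=12 [depth=0]
Event 37 (EXEC): [MAIN] PC=6: NOP [depth=0]
Event 38 (EXEC): [MAIN] PC=7: HALT [depth=0]
Max depth observed: 2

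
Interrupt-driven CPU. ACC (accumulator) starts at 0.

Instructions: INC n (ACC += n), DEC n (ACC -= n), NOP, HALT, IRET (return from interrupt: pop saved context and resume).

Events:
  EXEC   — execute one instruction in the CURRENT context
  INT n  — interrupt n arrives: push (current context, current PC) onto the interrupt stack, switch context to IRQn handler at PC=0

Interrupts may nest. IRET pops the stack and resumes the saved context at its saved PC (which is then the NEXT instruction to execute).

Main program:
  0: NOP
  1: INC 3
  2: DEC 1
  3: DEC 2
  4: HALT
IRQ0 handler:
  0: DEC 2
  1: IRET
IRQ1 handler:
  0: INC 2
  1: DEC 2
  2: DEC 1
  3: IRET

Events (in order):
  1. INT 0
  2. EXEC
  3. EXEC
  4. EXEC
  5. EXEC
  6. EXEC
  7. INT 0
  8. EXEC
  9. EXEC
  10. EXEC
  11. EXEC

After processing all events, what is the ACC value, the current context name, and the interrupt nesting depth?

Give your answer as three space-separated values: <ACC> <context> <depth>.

Answer: -4 MAIN 0

Derivation:
Event 1 (INT 0): INT 0 arrives: push (MAIN, PC=0), enter IRQ0 at PC=0 (depth now 1)
Event 2 (EXEC): [IRQ0] PC=0: DEC 2 -> ACC=-2
Event 3 (EXEC): [IRQ0] PC=1: IRET -> resume MAIN at PC=0 (depth now 0)
Event 4 (EXEC): [MAIN] PC=0: NOP
Event 5 (EXEC): [MAIN] PC=1: INC 3 -> ACC=1
Event 6 (EXEC): [MAIN] PC=2: DEC 1 -> ACC=0
Event 7 (INT 0): INT 0 arrives: push (MAIN, PC=3), enter IRQ0 at PC=0 (depth now 1)
Event 8 (EXEC): [IRQ0] PC=0: DEC 2 -> ACC=-2
Event 9 (EXEC): [IRQ0] PC=1: IRET -> resume MAIN at PC=3 (depth now 0)
Event 10 (EXEC): [MAIN] PC=3: DEC 2 -> ACC=-4
Event 11 (EXEC): [MAIN] PC=4: HALT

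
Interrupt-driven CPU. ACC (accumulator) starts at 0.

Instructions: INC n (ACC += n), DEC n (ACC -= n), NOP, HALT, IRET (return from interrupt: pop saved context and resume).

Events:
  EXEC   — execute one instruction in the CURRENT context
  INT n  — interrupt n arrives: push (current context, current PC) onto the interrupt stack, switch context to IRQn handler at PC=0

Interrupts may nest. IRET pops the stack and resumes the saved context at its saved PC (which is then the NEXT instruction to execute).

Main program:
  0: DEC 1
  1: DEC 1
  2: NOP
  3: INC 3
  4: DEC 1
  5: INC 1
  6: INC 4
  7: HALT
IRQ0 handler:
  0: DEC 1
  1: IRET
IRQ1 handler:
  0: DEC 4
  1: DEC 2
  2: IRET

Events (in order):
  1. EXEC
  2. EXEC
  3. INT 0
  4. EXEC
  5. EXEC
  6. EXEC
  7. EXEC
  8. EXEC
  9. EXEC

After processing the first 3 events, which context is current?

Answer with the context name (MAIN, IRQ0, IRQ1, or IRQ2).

Event 1 (EXEC): [MAIN] PC=0: DEC 1 -> ACC=-1
Event 2 (EXEC): [MAIN] PC=1: DEC 1 -> ACC=-2
Event 3 (INT 0): INT 0 arrives: push (MAIN, PC=2), enter IRQ0 at PC=0 (depth now 1)

Answer: IRQ0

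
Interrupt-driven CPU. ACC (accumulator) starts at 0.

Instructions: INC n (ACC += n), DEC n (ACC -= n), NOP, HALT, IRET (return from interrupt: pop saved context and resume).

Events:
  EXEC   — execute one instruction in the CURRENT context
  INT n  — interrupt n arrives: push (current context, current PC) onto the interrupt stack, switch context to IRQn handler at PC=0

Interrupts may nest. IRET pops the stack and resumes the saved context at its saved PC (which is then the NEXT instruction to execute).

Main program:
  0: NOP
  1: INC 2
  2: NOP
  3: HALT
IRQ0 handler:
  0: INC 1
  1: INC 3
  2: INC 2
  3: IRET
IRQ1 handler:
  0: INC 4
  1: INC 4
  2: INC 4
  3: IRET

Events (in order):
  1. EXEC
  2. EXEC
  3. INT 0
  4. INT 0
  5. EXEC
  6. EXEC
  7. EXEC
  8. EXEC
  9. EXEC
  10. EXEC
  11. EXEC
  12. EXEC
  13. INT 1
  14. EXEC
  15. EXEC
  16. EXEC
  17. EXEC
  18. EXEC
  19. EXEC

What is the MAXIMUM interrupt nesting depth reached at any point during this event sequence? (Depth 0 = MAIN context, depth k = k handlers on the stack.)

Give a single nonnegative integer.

Answer: 2

Derivation:
Event 1 (EXEC): [MAIN] PC=0: NOP [depth=0]
Event 2 (EXEC): [MAIN] PC=1: INC 2 -> ACC=2 [depth=0]
Event 3 (INT 0): INT 0 arrives: push (MAIN, PC=2), enter IRQ0 at PC=0 (depth now 1) [depth=1]
Event 4 (INT 0): INT 0 arrives: push (IRQ0, PC=0), enter IRQ0 at PC=0 (depth now 2) [depth=2]
Event 5 (EXEC): [IRQ0] PC=0: INC 1 -> ACC=3 [depth=2]
Event 6 (EXEC): [IRQ0] PC=1: INC 3 -> ACC=6 [depth=2]
Event 7 (EXEC): [IRQ0] PC=2: INC 2 -> ACC=8 [depth=2]
Event 8 (EXEC): [IRQ0] PC=3: IRET -> resume IRQ0 at PC=0 (depth now 1) [depth=1]
Event 9 (EXEC): [IRQ0] PC=0: INC 1 -> ACC=9 [depth=1]
Event 10 (EXEC): [IRQ0] PC=1: INC 3 -> ACC=12 [depth=1]
Event 11 (EXEC): [IRQ0] PC=2: INC 2 -> ACC=14 [depth=1]
Event 12 (EXEC): [IRQ0] PC=3: IRET -> resume MAIN at PC=2 (depth now 0) [depth=0]
Event 13 (INT 1): INT 1 arrives: push (MAIN, PC=2), enter IRQ1 at PC=0 (depth now 1) [depth=1]
Event 14 (EXEC): [IRQ1] PC=0: INC 4 -> ACC=18 [depth=1]
Event 15 (EXEC): [IRQ1] PC=1: INC 4 -> ACC=22 [depth=1]
Event 16 (EXEC): [IRQ1] PC=2: INC 4 -> ACC=26 [depth=1]
Event 17 (EXEC): [IRQ1] PC=3: IRET -> resume MAIN at PC=2 (depth now 0) [depth=0]
Event 18 (EXEC): [MAIN] PC=2: NOP [depth=0]
Event 19 (EXEC): [MAIN] PC=3: HALT [depth=0]
Max depth observed: 2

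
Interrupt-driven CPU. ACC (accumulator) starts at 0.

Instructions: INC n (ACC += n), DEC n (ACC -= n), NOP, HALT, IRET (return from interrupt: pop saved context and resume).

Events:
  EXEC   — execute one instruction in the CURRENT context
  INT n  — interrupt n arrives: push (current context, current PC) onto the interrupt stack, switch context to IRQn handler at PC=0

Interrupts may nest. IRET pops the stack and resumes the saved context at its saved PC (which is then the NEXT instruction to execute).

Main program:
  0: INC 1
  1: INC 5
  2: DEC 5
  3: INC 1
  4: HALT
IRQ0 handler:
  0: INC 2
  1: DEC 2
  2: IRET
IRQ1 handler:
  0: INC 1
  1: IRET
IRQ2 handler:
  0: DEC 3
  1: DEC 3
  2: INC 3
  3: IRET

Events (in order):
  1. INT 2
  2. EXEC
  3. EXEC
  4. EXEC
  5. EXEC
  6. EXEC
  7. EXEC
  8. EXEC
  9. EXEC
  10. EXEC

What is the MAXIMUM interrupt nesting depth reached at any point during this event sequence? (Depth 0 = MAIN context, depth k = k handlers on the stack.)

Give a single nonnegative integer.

Event 1 (INT 2): INT 2 arrives: push (MAIN, PC=0), enter IRQ2 at PC=0 (depth now 1) [depth=1]
Event 2 (EXEC): [IRQ2] PC=0: DEC 3 -> ACC=-3 [depth=1]
Event 3 (EXEC): [IRQ2] PC=1: DEC 3 -> ACC=-6 [depth=1]
Event 4 (EXEC): [IRQ2] PC=2: INC 3 -> ACC=-3 [depth=1]
Event 5 (EXEC): [IRQ2] PC=3: IRET -> resume MAIN at PC=0 (depth now 0) [depth=0]
Event 6 (EXEC): [MAIN] PC=0: INC 1 -> ACC=-2 [depth=0]
Event 7 (EXEC): [MAIN] PC=1: INC 5 -> ACC=3 [depth=0]
Event 8 (EXEC): [MAIN] PC=2: DEC 5 -> ACC=-2 [depth=0]
Event 9 (EXEC): [MAIN] PC=3: INC 1 -> ACC=-1 [depth=0]
Event 10 (EXEC): [MAIN] PC=4: HALT [depth=0]
Max depth observed: 1

Answer: 1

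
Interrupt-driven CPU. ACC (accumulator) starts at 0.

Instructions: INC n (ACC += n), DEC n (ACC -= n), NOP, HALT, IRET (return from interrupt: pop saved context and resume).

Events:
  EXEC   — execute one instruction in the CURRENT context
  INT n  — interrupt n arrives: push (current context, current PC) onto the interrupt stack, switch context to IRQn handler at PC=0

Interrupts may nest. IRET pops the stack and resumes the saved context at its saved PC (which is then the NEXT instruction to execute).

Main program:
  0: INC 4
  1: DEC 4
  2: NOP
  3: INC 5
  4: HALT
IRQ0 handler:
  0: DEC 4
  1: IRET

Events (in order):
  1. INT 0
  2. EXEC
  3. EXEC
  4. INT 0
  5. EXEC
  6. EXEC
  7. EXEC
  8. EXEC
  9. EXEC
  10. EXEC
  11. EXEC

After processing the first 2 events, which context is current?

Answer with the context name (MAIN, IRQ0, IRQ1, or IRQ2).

Answer: IRQ0

Derivation:
Event 1 (INT 0): INT 0 arrives: push (MAIN, PC=0), enter IRQ0 at PC=0 (depth now 1)
Event 2 (EXEC): [IRQ0] PC=0: DEC 4 -> ACC=-4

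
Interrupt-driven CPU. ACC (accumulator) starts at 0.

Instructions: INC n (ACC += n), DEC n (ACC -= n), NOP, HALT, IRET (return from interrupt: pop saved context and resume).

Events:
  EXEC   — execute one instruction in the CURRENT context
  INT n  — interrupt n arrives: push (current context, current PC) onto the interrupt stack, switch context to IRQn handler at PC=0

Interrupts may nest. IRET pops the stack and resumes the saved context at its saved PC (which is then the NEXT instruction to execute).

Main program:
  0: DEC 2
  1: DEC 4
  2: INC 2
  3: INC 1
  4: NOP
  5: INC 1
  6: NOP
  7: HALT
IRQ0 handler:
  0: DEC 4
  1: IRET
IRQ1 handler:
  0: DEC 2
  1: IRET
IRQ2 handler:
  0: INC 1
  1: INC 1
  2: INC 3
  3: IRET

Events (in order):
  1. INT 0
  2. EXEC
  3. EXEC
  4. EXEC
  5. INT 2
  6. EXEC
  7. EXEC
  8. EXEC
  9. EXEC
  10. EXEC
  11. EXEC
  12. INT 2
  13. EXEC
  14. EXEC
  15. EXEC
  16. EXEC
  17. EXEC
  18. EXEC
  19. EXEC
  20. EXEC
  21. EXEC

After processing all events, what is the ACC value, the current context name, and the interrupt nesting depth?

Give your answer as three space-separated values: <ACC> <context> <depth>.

Event 1 (INT 0): INT 0 arrives: push (MAIN, PC=0), enter IRQ0 at PC=0 (depth now 1)
Event 2 (EXEC): [IRQ0] PC=0: DEC 4 -> ACC=-4
Event 3 (EXEC): [IRQ0] PC=1: IRET -> resume MAIN at PC=0 (depth now 0)
Event 4 (EXEC): [MAIN] PC=0: DEC 2 -> ACC=-6
Event 5 (INT 2): INT 2 arrives: push (MAIN, PC=1), enter IRQ2 at PC=0 (depth now 1)
Event 6 (EXEC): [IRQ2] PC=0: INC 1 -> ACC=-5
Event 7 (EXEC): [IRQ2] PC=1: INC 1 -> ACC=-4
Event 8 (EXEC): [IRQ2] PC=2: INC 3 -> ACC=-1
Event 9 (EXEC): [IRQ2] PC=3: IRET -> resume MAIN at PC=1 (depth now 0)
Event 10 (EXEC): [MAIN] PC=1: DEC 4 -> ACC=-5
Event 11 (EXEC): [MAIN] PC=2: INC 2 -> ACC=-3
Event 12 (INT 2): INT 2 arrives: push (MAIN, PC=3), enter IRQ2 at PC=0 (depth now 1)
Event 13 (EXEC): [IRQ2] PC=0: INC 1 -> ACC=-2
Event 14 (EXEC): [IRQ2] PC=1: INC 1 -> ACC=-1
Event 15 (EXEC): [IRQ2] PC=2: INC 3 -> ACC=2
Event 16 (EXEC): [IRQ2] PC=3: IRET -> resume MAIN at PC=3 (depth now 0)
Event 17 (EXEC): [MAIN] PC=3: INC 1 -> ACC=3
Event 18 (EXEC): [MAIN] PC=4: NOP
Event 19 (EXEC): [MAIN] PC=5: INC 1 -> ACC=4
Event 20 (EXEC): [MAIN] PC=6: NOP
Event 21 (EXEC): [MAIN] PC=7: HALT

Answer: 4 MAIN 0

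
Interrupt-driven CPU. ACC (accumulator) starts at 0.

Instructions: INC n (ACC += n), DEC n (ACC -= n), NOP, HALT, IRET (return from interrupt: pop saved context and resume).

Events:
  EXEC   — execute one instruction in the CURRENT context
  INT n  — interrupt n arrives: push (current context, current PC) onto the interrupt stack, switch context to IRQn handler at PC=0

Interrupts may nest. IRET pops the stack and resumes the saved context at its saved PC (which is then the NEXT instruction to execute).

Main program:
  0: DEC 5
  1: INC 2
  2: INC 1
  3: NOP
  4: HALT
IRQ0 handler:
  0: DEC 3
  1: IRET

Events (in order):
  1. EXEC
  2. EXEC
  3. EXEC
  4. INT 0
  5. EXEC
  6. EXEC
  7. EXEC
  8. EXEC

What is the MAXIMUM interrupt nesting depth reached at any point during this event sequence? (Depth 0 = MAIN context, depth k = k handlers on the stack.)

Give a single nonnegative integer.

Event 1 (EXEC): [MAIN] PC=0: DEC 5 -> ACC=-5 [depth=0]
Event 2 (EXEC): [MAIN] PC=1: INC 2 -> ACC=-3 [depth=0]
Event 3 (EXEC): [MAIN] PC=2: INC 1 -> ACC=-2 [depth=0]
Event 4 (INT 0): INT 0 arrives: push (MAIN, PC=3), enter IRQ0 at PC=0 (depth now 1) [depth=1]
Event 5 (EXEC): [IRQ0] PC=0: DEC 3 -> ACC=-5 [depth=1]
Event 6 (EXEC): [IRQ0] PC=1: IRET -> resume MAIN at PC=3 (depth now 0) [depth=0]
Event 7 (EXEC): [MAIN] PC=3: NOP [depth=0]
Event 8 (EXEC): [MAIN] PC=4: HALT [depth=0]
Max depth observed: 1

Answer: 1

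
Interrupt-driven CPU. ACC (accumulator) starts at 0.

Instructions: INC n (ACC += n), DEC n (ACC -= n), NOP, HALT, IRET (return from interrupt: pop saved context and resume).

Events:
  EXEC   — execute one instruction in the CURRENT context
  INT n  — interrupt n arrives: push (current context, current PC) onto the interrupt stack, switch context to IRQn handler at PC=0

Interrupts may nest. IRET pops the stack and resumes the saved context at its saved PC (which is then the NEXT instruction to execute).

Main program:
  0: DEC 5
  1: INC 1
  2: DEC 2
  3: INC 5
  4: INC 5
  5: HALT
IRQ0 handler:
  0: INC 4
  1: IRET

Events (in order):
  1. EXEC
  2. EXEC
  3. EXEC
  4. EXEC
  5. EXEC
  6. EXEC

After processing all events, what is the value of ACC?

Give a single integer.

Event 1 (EXEC): [MAIN] PC=0: DEC 5 -> ACC=-5
Event 2 (EXEC): [MAIN] PC=1: INC 1 -> ACC=-4
Event 3 (EXEC): [MAIN] PC=2: DEC 2 -> ACC=-6
Event 4 (EXEC): [MAIN] PC=3: INC 5 -> ACC=-1
Event 5 (EXEC): [MAIN] PC=4: INC 5 -> ACC=4
Event 6 (EXEC): [MAIN] PC=5: HALT

Answer: 4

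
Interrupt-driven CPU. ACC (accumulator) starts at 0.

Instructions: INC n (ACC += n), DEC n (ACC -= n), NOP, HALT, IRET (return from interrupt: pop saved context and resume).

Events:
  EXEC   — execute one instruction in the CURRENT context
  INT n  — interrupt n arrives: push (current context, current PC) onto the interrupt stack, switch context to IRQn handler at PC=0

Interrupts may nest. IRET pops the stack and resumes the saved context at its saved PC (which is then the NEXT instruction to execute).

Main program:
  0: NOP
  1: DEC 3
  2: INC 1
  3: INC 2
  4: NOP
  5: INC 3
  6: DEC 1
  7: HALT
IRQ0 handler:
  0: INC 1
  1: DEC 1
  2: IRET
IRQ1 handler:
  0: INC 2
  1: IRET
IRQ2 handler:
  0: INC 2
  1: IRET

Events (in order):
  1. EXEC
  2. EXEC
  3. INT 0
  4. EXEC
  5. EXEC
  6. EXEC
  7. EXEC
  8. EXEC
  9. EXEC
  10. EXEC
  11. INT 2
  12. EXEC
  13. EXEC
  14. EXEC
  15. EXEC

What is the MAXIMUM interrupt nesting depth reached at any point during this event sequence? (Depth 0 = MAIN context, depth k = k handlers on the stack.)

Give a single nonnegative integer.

Answer: 1

Derivation:
Event 1 (EXEC): [MAIN] PC=0: NOP [depth=0]
Event 2 (EXEC): [MAIN] PC=1: DEC 3 -> ACC=-3 [depth=0]
Event 3 (INT 0): INT 0 arrives: push (MAIN, PC=2), enter IRQ0 at PC=0 (depth now 1) [depth=1]
Event 4 (EXEC): [IRQ0] PC=0: INC 1 -> ACC=-2 [depth=1]
Event 5 (EXEC): [IRQ0] PC=1: DEC 1 -> ACC=-3 [depth=1]
Event 6 (EXEC): [IRQ0] PC=2: IRET -> resume MAIN at PC=2 (depth now 0) [depth=0]
Event 7 (EXEC): [MAIN] PC=2: INC 1 -> ACC=-2 [depth=0]
Event 8 (EXEC): [MAIN] PC=3: INC 2 -> ACC=0 [depth=0]
Event 9 (EXEC): [MAIN] PC=4: NOP [depth=0]
Event 10 (EXEC): [MAIN] PC=5: INC 3 -> ACC=3 [depth=0]
Event 11 (INT 2): INT 2 arrives: push (MAIN, PC=6), enter IRQ2 at PC=0 (depth now 1) [depth=1]
Event 12 (EXEC): [IRQ2] PC=0: INC 2 -> ACC=5 [depth=1]
Event 13 (EXEC): [IRQ2] PC=1: IRET -> resume MAIN at PC=6 (depth now 0) [depth=0]
Event 14 (EXEC): [MAIN] PC=6: DEC 1 -> ACC=4 [depth=0]
Event 15 (EXEC): [MAIN] PC=7: HALT [depth=0]
Max depth observed: 1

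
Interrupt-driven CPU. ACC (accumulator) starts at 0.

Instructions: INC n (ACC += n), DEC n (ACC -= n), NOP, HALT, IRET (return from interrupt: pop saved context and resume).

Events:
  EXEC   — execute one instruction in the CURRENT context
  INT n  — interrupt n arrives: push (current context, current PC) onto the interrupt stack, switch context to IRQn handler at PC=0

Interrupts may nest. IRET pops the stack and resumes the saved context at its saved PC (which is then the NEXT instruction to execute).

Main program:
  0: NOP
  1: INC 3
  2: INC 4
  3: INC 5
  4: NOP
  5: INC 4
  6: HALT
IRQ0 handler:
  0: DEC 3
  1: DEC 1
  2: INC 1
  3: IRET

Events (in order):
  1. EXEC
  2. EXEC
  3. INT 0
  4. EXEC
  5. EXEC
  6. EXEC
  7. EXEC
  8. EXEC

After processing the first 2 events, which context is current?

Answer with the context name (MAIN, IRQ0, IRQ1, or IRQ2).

Event 1 (EXEC): [MAIN] PC=0: NOP
Event 2 (EXEC): [MAIN] PC=1: INC 3 -> ACC=3

Answer: MAIN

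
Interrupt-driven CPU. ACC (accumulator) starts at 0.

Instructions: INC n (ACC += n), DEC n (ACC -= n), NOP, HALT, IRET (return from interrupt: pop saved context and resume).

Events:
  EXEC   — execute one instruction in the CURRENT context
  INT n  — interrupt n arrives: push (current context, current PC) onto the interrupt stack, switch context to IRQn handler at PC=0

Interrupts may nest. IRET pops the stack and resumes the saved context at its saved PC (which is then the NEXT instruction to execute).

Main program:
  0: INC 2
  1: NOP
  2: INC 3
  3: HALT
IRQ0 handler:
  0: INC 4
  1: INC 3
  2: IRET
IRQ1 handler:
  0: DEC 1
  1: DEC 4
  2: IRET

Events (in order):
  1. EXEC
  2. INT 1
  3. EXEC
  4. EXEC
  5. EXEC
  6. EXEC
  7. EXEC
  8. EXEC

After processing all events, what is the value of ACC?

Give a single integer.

Event 1 (EXEC): [MAIN] PC=0: INC 2 -> ACC=2
Event 2 (INT 1): INT 1 arrives: push (MAIN, PC=1), enter IRQ1 at PC=0 (depth now 1)
Event 3 (EXEC): [IRQ1] PC=0: DEC 1 -> ACC=1
Event 4 (EXEC): [IRQ1] PC=1: DEC 4 -> ACC=-3
Event 5 (EXEC): [IRQ1] PC=2: IRET -> resume MAIN at PC=1 (depth now 0)
Event 6 (EXEC): [MAIN] PC=1: NOP
Event 7 (EXEC): [MAIN] PC=2: INC 3 -> ACC=0
Event 8 (EXEC): [MAIN] PC=3: HALT

Answer: 0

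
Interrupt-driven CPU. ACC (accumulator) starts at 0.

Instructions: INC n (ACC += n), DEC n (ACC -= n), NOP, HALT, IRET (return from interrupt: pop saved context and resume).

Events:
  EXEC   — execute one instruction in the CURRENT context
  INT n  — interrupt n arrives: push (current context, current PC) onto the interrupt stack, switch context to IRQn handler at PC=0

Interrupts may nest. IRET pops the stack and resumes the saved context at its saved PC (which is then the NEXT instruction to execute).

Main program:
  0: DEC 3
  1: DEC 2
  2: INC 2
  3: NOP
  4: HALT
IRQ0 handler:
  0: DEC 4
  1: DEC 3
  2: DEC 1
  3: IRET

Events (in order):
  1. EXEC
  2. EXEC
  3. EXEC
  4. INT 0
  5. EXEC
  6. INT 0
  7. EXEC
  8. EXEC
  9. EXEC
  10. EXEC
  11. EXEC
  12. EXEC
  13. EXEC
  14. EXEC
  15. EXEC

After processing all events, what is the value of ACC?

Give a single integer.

Answer: -19

Derivation:
Event 1 (EXEC): [MAIN] PC=0: DEC 3 -> ACC=-3
Event 2 (EXEC): [MAIN] PC=1: DEC 2 -> ACC=-5
Event 3 (EXEC): [MAIN] PC=2: INC 2 -> ACC=-3
Event 4 (INT 0): INT 0 arrives: push (MAIN, PC=3), enter IRQ0 at PC=0 (depth now 1)
Event 5 (EXEC): [IRQ0] PC=0: DEC 4 -> ACC=-7
Event 6 (INT 0): INT 0 arrives: push (IRQ0, PC=1), enter IRQ0 at PC=0 (depth now 2)
Event 7 (EXEC): [IRQ0] PC=0: DEC 4 -> ACC=-11
Event 8 (EXEC): [IRQ0] PC=1: DEC 3 -> ACC=-14
Event 9 (EXEC): [IRQ0] PC=2: DEC 1 -> ACC=-15
Event 10 (EXEC): [IRQ0] PC=3: IRET -> resume IRQ0 at PC=1 (depth now 1)
Event 11 (EXEC): [IRQ0] PC=1: DEC 3 -> ACC=-18
Event 12 (EXEC): [IRQ0] PC=2: DEC 1 -> ACC=-19
Event 13 (EXEC): [IRQ0] PC=3: IRET -> resume MAIN at PC=3 (depth now 0)
Event 14 (EXEC): [MAIN] PC=3: NOP
Event 15 (EXEC): [MAIN] PC=4: HALT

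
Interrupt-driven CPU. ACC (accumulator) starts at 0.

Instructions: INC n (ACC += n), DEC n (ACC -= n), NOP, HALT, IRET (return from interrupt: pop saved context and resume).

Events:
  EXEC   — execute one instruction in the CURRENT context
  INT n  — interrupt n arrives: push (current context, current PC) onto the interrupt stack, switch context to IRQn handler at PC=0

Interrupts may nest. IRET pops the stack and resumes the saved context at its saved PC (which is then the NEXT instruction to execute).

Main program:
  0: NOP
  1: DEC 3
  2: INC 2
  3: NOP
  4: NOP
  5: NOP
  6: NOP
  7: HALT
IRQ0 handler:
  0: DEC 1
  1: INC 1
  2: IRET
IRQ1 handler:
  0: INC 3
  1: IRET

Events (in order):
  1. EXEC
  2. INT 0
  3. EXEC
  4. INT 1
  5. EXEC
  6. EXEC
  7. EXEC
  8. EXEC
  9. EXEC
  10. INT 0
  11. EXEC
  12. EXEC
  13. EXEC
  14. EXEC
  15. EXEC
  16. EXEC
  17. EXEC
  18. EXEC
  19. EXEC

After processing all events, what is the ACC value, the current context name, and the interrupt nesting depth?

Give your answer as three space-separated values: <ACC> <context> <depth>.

Event 1 (EXEC): [MAIN] PC=0: NOP
Event 2 (INT 0): INT 0 arrives: push (MAIN, PC=1), enter IRQ0 at PC=0 (depth now 1)
Event 3 (EXEC): [IRQ0] PC=0: DEC 1 -> ACC=-1
Event 4 (INT 1): INT 1 arrives: push (IRQ0, PC=1), enter IRQ1 at PC=0 (depth now 2)
Event 5 (EXEC): [IRQ1] PC=0: INC 3 -> ACC=2
Event 6 (EXEC): [IRQ1] PC=1: IRET -> resume IRQ0 at PC=1 (depth now 1)
Event 7 (EXEC): [IRQ0] PC=1: INC 1 -> ACC=3
Event 8 (EXEC): [IRQ0] PC=2: IRET -> resume MAIN at PC=1 (depth now 0)
Event 9 (EXEC): [MAIN] PC=1: DEC 3 -> ACC=0
Event 10 (INT 0): INT 0 arrives: push (MAIN, PC=2), enter IRQ0 at PC=0 (depth now 1)
Event 11 (EXEC): [IRQ0] PC=0: DEC 1 -> ACC=-1
Event 12 (EXEC): [IRQ0] PC=1: INC 1 -> ACC=0
Event 13 (EXEC): [IRQ0] PC=2: IRET -> resume MAIN at PC=2 (depth now 0)
Event 14 (EXEC): [MAIN] PC=2: INC 2 -> ACC=2
Event 15 (EXEC): [MAIN] PC=3: NOP
Event 16 (EXEC): [MAIN] PC=4: NOP
Event 17 (EXEC): [MAIN] PC=5: NOP
Event 18 (EXEC): [MAIN] PC=6: NOP
Event 19 (EXEC): [MAIN] PC=7: HALT

Answer: 2 MAIN 0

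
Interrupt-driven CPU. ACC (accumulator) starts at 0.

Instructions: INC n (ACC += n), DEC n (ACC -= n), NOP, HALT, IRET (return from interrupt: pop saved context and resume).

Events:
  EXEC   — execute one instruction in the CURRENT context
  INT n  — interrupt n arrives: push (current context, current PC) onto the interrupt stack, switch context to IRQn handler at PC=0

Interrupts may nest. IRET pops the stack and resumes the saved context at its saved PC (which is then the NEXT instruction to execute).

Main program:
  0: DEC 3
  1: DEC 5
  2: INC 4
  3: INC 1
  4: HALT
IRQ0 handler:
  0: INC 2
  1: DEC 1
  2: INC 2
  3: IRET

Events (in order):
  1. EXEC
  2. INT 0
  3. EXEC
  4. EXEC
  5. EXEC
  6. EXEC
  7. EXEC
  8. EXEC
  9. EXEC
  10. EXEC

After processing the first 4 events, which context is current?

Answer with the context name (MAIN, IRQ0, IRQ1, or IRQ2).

Answer: IRQ0

Derivation:
Event 1 (EXEC): [MAIN] PC=0: DEC 3 -> ACC=-3
Event 2 (INT 0): INT 0 arrives: push (MAIN, PC=1), enter IRQ0 at PC=0 (depth now 1)
Event 3 (EXEC): [IRQ0] PC=0: INC 2 -> ACC=-1
Event 4 (EXEC): [IRQ0] PC=1: DEC 1 -> ACC=-2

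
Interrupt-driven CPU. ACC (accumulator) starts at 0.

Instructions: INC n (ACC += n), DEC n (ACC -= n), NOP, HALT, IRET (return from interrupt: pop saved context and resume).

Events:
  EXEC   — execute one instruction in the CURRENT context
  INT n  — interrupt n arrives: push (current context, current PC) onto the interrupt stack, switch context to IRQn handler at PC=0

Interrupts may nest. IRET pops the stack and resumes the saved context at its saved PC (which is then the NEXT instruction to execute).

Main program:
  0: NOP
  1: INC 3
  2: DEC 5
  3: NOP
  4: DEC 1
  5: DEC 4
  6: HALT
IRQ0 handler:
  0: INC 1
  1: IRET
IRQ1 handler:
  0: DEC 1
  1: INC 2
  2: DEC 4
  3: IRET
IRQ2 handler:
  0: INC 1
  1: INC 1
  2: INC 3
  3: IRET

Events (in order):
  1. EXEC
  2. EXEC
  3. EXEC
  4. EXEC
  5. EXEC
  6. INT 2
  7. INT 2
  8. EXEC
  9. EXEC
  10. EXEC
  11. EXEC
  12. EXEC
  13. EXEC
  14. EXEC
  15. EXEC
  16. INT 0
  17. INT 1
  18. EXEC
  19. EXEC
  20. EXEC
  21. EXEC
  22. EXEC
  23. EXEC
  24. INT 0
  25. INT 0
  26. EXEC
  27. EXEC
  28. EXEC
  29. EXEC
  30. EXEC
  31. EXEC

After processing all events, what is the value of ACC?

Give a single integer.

Answer: 3

Derivation:
Event 1 (EXEC): [MAIN] PC=0: NOP
Event 2 (EXEC): [MAIN] PC=1: INC 3 -> ACC=3
Event 3 (EXEC): [MAIN] PC=2: DEC 5 -> ACC=-2
Event 4 (EXEC): [MAIN] PC=3: NOP
Event 5 (EXEC): [MAIN] PC=4: DEC 1 -> ACC=-3
Event 6 (INT 2): INT 2 arrives: push (MAIN, PC=5), enter IRQ2 at PC=0 (depth now 1)
Event 7 (INT 2): INT 2 arrives: push (IRQ2, PC=0), enter IRQ2 at PC=0 (depth now 2)
Event 8 (EXEC): [IRQ2] PC=0: INC 1 -> ACC=-2
Event 9 (EXEC): [IRQ2] PC=1: INC 1 -> ACC=-1
Event 10 (EXEC): [IRQ2] PC=2: INC 3 -> ACC=2
Event 11 (EXEC): [IRQ2] PC=3: IRET -> resume IRQ2 at PC=0 (depth now 1)
Event 12 (EXEC): [IRQ2] PC=0: INC 1 -> ACC=3
Event 13 (EXEC): [IRQ2] PC=1: INC 1 -> ACC=4
Event 14 (EXEC): [IRQ2] PC=2: INC 3 -> ACC=7
Event 15 (EXEC): [IRQ2] PC=3: IRET -> resume MAIN at PC=5 (depth now 0)
Event 16 (INT 0): INT 0 arrives: push (MAIN, PC=5), enter IRQ0 at PC=0 (depth now 1)
Event 17 (INT 1): INT 1 arrives: push (IRQ0, PC=0), enter IRQ1 at PC=0 (depth now 2)
Event 18 (EXEC): [IRQ1] PC=0: DEC 1 -> ACC=6
Event 19 (EXEC): [IRQ1] PC=1: INC 2 -> ACC=8
Event 20 (EXEC): [IRQ1] PC=2: DEC 4 -> ACC=4
Event 21 (EXEC): [IRQ1] PC=3: IRET -> resume IRQ0 at PC=0 (depth now 1)
Event 22 (EXEC): [IRQ0] PC=0: INC 1 -> ACC=5
Event 23 (EXEC): [IRQ0] PC=1: IRET -> resume MAIN at PC=5 (depth now 0)
Event 24 (INT 0): INT 0 arrives: push (MAIN, PC=5), enter IRQ0 at PC=0 (depth now 1)
Event 25 (INT 0): INT 0 arrives: push (IRQ0, PC=0), enter IRQ0 at PC=0 (depth now 2)
Event 26 (EXEC): [IRQ0] PC=0: INC 1 -> ACC=6
Event 27 (EXEC): [IRQ0] PC=1: IRET -> resume IRQ0 at PC=0 (depth now 1)
Event 28 (EXEC): [IRQ0] PC=0: INC 1 -> ACC=7
Event 29 (EXEC): [IRQ0] PC=1: IRET -> resume MAIN at PC=5 (depth now 0)
Event 30 (EXEC): [MAIN] PC=5: DEC 4 -> ACC=3
Event 31 (EXEC): [MAIN] PC=6: HALT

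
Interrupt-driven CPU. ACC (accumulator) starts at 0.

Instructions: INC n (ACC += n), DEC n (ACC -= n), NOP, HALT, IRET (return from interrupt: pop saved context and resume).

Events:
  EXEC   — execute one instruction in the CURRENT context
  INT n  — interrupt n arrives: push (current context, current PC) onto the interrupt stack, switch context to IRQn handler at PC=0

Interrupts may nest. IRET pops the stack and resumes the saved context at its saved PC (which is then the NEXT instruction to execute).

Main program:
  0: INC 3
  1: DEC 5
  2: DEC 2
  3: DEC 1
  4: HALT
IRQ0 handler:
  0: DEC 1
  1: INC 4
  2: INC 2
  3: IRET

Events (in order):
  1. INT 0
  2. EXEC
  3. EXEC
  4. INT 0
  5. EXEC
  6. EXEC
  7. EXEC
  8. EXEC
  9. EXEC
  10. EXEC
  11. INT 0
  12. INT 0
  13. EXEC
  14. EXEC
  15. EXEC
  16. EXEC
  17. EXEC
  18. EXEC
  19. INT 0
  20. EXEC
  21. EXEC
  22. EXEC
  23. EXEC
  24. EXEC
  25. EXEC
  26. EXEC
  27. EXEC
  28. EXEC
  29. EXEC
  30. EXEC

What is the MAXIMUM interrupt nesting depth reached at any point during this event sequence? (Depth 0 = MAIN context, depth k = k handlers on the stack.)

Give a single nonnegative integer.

Answer: 2

Derivation:
Event 1 (INT 0): INT 0 arrives: push (MAIN, PC=0), enter IRQ0 at PC=0 (depth now 1) [depth=1]
Event 2 (EXEC): [IRQ0] PC=0: DEC 1 -> ACC=-1 [depth=1]
Event 3 (EXEC): [IRQ0] PC=1: INC 4 -> ACC=3 [depth=1]
Event 4 (INT 0): INT 0 arrives: push (IRQ0, PC=2), enter IRQ0 at PC=0 (depth now 2) [depth=2]
Event 5 (EXEC): [IRQ0] PC=0: DEC 1 -> ACC=2 [depth=2]
Event 6 (EXEC): [IRQ0] PC=1: INC 4 -> ACC=6 [depth=2]
Event 7 (EXEC): [IRQ0] PC=2: INC 2 -> ACC=8 [depth=2]
Event 8 (EXEC): [IRQ0] PC=3: IRET -> resume IRQ0 at PC=2 (depth now 1) [depth=1]
Event 9 (EXEC): [IRQ0] PC=2: INC 2 -> ACC=10 [depth=1]
Event 10 (EXEC): [IRQ0] PC=3: IRET -> resume MAIN at PC=0 (depth now 0) [depth=0]
Event 11 (INT 0): INT 0 arrives: push (MAIN, PC=0), enter IRQ0 at PC=0 (depth now 1) [depth=1]
Event 12 (INT 0): INT 0 arrives: push (IRQ0, PC=0), enter IRQ0 at PC=0 (depth now 2) [depth=2]
Event 13 (EXEC): [IRQ0] PC=0: DEC 1 -> ACC=9 [depth=2]
Event 14 (EXEC): [IRQ0] PC=1: INC 4 -> ACC=13 [depth=2]
Event 15 (EXEC): [IRQ0] PC=2: INC 2 -> ACC=15 [depth=2]
Event 16 (EXEC): [IRQ0] PC=3: IRET -> resume IRQ0 at PC=0 (depth now 1) [depth=1]
Event 17 (EXEC): [IRQ0] PC=0: DEC 1 -> ACC=14 [depth=1]
Event 18 (EXEC): [IRQ0] PC=1: INC 4 -> ACC=18 [depth=1]
Event 19 (INT 0): INT 0 arrives: push (IRQ0, PC=2), enter IRQ0 at PC=0 (depth now 2) [depth=2]
Event 20 (EXEC): [IRQ0] PC=0: DEC 1 -> ACC=17 [depth=2]
Event 21 (EXEC): [IRQ0] PC=1: INC 4 -> ACC=21 [depth=2]
Event 22 (EXEC): [IRQ0] PC=2: INC 2 -> ACC=23 [depth=2]
Event 23 (EXEC): [IRQ0] PC=3: IRET -> resume IRQ0 at PC=2 (depth now 1) [depth=1]
Event 24 (EXEC): [IRQ0] PC=2: INC 2 -> ACC=25 [depth=1]
Event 25 (EXEC): [IRQ0] PC=3: IRET -> resume MAIN at PC=0 (depth now 0) [depth=0]
Event 26 (EXEC): [MAIN] PC=0: INC 3 -> ACC=28 [depth=0]
Event 27 (EXEC): [MAIN] PC=1: DEC 5 -> ACC=23 [depth=0]
Event 28 (EXEC): [MAIN] PC=2: DEC 2 -> ACC=21 [depth=0]
Event 29 (EXEC): [MAIN] PC=3: DEC 1 -> ACC=20 [depth=0]
Event 30 (EXEC): [MAIN] PC=4: HALT [depth=0]
Max depth observed: 2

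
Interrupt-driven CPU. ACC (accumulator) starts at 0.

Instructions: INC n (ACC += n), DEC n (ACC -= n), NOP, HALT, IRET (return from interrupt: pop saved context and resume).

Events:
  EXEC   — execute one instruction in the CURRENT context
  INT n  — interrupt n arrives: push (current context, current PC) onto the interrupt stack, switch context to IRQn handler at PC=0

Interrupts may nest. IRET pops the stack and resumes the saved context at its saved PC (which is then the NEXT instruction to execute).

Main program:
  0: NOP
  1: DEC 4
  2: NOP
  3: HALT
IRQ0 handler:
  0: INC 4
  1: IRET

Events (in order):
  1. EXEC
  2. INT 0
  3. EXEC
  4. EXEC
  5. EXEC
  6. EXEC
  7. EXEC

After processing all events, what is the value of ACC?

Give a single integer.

Answer: 0

Derivation:
Event 1 (EXEC): [MAIN] PC=0: NOP
Event 2 (INT 0): INT 0 arrives: push (MAIN, PC=1), enter IRQ0 at PC=0 (depth now 1)
Event 3 (EXEC): [IRQ0] PC=0: INC 4 -> ACC=4
Event 4 (EXEC): [IRQ0] PC=1: IRET -> resume MAIN at PC=1 (depth now 0)
Event 5 (EXEC): [MAIN] PC=1: DEC 4 -> ACC=0
Event 6 (EXEC): [MAIN] PC=2: NOP
Event 7 (EXEC): [MAIN] PC=3: HALT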